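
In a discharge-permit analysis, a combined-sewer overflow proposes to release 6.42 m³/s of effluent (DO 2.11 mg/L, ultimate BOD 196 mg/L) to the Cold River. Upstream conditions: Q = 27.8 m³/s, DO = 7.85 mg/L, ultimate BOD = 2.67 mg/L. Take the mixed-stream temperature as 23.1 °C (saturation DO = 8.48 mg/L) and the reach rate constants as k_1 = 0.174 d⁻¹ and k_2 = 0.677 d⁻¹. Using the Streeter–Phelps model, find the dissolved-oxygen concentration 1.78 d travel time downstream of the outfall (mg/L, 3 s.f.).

DO ≈ 2.12 mg/L

Mixed DO = (27.8×7.85 + 6.42×2.11)/(27.8+6.42) = 231.8/34.22 = 6.773 mg/L.
Mixed L₀ = (27.8×2.67 + 6.42×196)/(34.22) = 1333/34.22 = 38.94 mg/L.
Initial deficit D₀ = C_s − DO₀ = 8.48 − 6.773 = 1.707 mg/L.
D(1.78) = [0.174×38.94/(0.677−0.174)](e^(−0.174×1.78) − e^(−0.677×1.78)) + 1.707 e^(−0.677×1.78)
= 13.47 × (0.7337 − 0.2997) + 1.707 × 0.2997 = 6.357 mg/L.
DO = 8.48 − 6.357 = 2.123 mg/L.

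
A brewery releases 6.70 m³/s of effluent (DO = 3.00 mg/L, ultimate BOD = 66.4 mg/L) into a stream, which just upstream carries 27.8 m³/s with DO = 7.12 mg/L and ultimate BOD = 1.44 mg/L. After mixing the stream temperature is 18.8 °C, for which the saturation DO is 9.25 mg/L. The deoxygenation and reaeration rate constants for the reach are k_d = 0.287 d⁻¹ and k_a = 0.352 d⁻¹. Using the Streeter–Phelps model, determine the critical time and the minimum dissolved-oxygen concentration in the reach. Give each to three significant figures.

Mixed DO = (27.8×7.12 + 6.70×3.00)/(27.8+6.70) = 218.0/34.50 = 6.320 mg/L.
Mixed L₀ = (27.8×1.44 + 6.70×66.4)/(34.50) = 484.9/34.50 = 14.06 mg/L.
Initial deficit D₀ = C_s − DO₀ = 9.25 − 6.320 = 2.930 mg/L.
t_c = (1/0.06500) ln[(0.352/0.287)(1 − 2.930×0.06500/(0.287×14.06))] = 15.38 × ln(1.169) = 2.397 d.
D_c = (0.287/0.352) × 14.06 × e^(−0.287×2.397) = 0.8153 × 14.06 × 0.5027 = 5.760 mg/L.
Minimum DO = 9.25 − 5.760 = 3.490 mg/L.

t_c ≈ 2.40 d; minimum DO ≈ 3.49 mg/L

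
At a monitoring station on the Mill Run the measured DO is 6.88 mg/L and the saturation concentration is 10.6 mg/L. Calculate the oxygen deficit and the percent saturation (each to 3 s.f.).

D ≈ 3.72 mg/L; 64.9 % saturation

D = C_s − C = 10.6 − 6.88 = 3.72 mg/L.
% saturation = 6.88/10.6 × 100 = 64.9 %.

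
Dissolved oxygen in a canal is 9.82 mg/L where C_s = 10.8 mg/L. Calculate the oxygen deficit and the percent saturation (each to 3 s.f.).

D = C_s − C = 10.8 − 9.82 = 0.980 mg/L.
% saturation = 9.82/10.8 × 100 = 90.9 %.

D ≈ 0.980 mg/L; 90.9 % saturation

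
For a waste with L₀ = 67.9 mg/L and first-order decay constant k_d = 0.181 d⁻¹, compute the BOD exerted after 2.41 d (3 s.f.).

y ≈ 24.0 mg/L

y_t = L₀(1 − e^(−k_d t)) = 67.9 × (1 − e^(−0.181×2.41))
= 67.9 × (1 − 0.6465) = 67.9 × 0.3535 = 24.00 mg/L.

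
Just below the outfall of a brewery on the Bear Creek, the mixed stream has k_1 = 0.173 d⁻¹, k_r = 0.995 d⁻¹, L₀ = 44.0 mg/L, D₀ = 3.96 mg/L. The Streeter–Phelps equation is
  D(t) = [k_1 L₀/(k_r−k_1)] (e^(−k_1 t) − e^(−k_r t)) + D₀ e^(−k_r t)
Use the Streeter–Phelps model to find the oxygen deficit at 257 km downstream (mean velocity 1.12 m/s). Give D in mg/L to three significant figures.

D ≈ 5.47 mg/L

Travel time t = x/v = 257 km / (1.12 m/s) = 257000 m / 1.12 m/s = 229500 s = 2.656 d.
k_1 L₀/(k_r−k_1) = 0.173×44.0/(0.995−0.173) = 7.612/0.8220 = 9.260 mg/L.
e^(−k_1 t) = e^(−0.173×2.656) = 0.6316; e^(−k_r t) = e^(−0.995×2.656) = 0.07118.
D = 9.260 × (0.6316 − 0.07118) + 3.96 × 0.07118 = 5.190 + 0.2819 = 5.472 mg/L.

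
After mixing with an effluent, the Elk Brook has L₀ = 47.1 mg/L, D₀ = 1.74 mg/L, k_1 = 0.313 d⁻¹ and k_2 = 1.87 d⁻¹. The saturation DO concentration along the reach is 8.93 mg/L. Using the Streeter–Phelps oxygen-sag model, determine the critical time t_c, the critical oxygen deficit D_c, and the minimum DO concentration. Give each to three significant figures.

With k_2/k_1 = 5.974 and 1 − D₀(k_2−k_1)/(k_1 L₀) = 0.8162,
t_c = ln(5.974 × 0.8162) / (1.87 − 0.313) = ln(4.877) / 1.557 = 1.584/1.557 = 1.018 d.
L(t_c) = L₀ e^(−k_1 t_c) = 47.1 × 0.7272 = 34.25 mg/L, and at the critical point k_2 D_c = k_1 L, so D_c = (0.313/1.87) × 34.25 = 5.733 mg/L.
Minimum DO = C_s − D_c = 8.93 − 5.733 = 3.197 mg/L.

t_c ≈ 1.02 d; D_c ≈ 5.73 mg/L; min DO ≈ 3.20 mg/L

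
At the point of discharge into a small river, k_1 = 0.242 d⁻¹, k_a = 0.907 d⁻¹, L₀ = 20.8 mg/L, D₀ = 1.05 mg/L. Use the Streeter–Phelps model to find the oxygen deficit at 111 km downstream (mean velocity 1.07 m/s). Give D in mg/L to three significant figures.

Travel time t = x/v = 111 km / (1.07 m/s) = 111000 m / 1.07 m/s = 103700 s = 1.201 d.
k_1 L₀/(k_a−k_1) = 0.242×20.8/(0.907−0.242) = 5.034/0.6650 = 7.569 mg/L.
e^(−k_1 t) = e^(−0.242×1.201) = 0.7478; e^(−k_a t) = e^(−0.907×1.201) = 0.3365.
D = 7.569 × (0.7478 − 0.3365) + 1.05 × 0.3365 = 3.113 + 0.3534 = 3.467 mg/L.

D ≈ 3.47 mg/L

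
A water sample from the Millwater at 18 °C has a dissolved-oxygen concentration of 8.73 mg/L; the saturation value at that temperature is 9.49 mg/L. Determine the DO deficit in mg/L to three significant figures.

D ≈ 0.760 mg/L

D = C_s − C = 9.49 − 8.73 = 0.760 mg/L.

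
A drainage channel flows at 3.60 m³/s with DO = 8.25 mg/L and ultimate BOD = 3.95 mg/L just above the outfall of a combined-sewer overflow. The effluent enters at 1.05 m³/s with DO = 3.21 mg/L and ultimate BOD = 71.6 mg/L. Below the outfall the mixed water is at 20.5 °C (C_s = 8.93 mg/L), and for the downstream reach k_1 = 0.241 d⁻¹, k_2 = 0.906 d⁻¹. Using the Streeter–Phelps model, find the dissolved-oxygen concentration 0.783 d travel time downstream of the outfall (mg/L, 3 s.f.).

DO ≈ 5.69 mg/L

Mixed DO = (3.60×8.25 + 1.05×3.21)/(3.60+1.05) = 33.07/4.650 = 7.112 mg/L.
Mixed L₀ = (3.60×3.95 + 1.05×71.6)/(4.650) = 89.40/4.650 = 19.23 mg/L.
Initial deficit D₀ = C_s − DO₀ = 8.93 − 7.112 = 1.818 mg/L.
D(0.783) = [0.241×19.23/(0.906−0.241)](e^(−0.241×0.783) − e^(−0.906×0.783)) + 1.818 e^(−0.906×0.783)
= 6.968 × (0.8280 − 0.4919) + 1.818 × 0.4919 = 3.236 mg/L.
DO = 8.93 − 3.236 = 5.694 mg/L.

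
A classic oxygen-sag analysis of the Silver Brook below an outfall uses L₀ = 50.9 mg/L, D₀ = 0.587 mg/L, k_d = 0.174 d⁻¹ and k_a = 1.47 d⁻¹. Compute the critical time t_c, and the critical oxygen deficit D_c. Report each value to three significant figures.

t_c ≈ 1.58 d; D_c ≈ 4.58 mg/L

With k_a/k_d = 8.448 and 1 − D₀(k_a−k_d)/(k_d L₀) = 0.9141,
t_c = ln(8.448 × 0.9141) / (1.47 − 0.174) = ln(7.723) / 1.296 = 2.044/1.296 = 1.577 d.
L(t_c) = L₀ e^(−k_d t_c) = 50.9 × 0.7600 = 38.68 mg/L, and at the critical point k_a D_c = k_d L, so D_c = (0.174/1.47) × 38.68 = 4.579 mg/L.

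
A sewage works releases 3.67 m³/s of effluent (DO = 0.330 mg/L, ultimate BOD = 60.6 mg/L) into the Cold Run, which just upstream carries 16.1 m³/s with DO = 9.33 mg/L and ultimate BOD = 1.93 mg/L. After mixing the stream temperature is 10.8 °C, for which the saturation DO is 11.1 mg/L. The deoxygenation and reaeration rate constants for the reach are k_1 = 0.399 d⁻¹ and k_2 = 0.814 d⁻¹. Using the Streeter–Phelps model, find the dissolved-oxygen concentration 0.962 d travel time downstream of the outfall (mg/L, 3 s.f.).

Mixed DO = (16.1×9.33 + 3.67×0.330)/(16.1+3.67) = 151.4/19.77 = 7.659 mg/L.
Mixed L₀ = (16.1×1.93 + 3.67×60.6)/(19.77) = 253.5/19.77 = 12.82 mg/L.
Initial deficit D₀ = C_s − DO₀ = 11.1 − 7.659 = 3.441 mg/L.
D(0.962) = [0.399×12.82/(0.814−0.399)](e^(−0.399×0.962) − e^(−0.814×0.962)) + 3.441 e^(−0.814×0.962)
= 12.33 × (0.6812 − 0.4570) + 3.441 × 0.4570 = 4.337 mg/L.
DO = 11.1 − 4.337 = 6.763 mg/L.

DO ≈ 6.76 mg/L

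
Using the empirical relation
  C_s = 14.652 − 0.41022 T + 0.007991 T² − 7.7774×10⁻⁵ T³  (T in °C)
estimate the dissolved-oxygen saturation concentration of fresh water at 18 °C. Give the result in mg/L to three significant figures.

C_s ≈ 9.40 mg/L

C_s = 14.652 − 0.41022×18 + 0.007991×18² − 7.7774×10⁻⁵×18³ = 9.404 mg/L.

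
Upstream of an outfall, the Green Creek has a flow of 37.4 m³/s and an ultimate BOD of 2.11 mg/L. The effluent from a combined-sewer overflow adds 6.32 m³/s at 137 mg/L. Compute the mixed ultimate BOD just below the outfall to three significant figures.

21.6 mg/L

Flow-weighted mixing: C = (Q_r C_r + Q_w C_w)/(Q_r + Q_w)
= (37.4×2.11 + 6.32×137)/(37.4 + 6.32) = 944.8/43.72 = 21.61 mg/L.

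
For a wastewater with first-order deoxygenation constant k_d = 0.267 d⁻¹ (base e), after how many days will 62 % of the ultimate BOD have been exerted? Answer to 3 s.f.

y/L₀ = 1 − e^(−k_d t) = 0.62 ⇒ e^(−k_d t) = 0.380
t = −ln(0.380) / 0.267 = 0.9676 / 0.267 = 3.624 d.

t ≈ 3.62 d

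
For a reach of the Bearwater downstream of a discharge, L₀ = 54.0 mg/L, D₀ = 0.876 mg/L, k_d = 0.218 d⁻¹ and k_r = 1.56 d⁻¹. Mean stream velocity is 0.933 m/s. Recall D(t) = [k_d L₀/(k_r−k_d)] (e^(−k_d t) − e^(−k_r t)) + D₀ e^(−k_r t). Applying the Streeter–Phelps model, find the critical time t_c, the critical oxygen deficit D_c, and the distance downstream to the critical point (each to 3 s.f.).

t_c ≈ 1.39 d; D_c ≈ 5.58 mg/L; x_c ≈ 112 km

With k_r/k_d = 7.156 and 1 − D₀(k_r−k_d)/(k_d L₀) = 0.9001,
t_c = ln(7.156 × 0.9001) / (1.56 − 0.218) = ln(6.441) / 1.342 = 1.863/1.342 = 1.388 d.
L(t_c) = L₀ e^(−k_d t_c) = 54.0 × 0.7389 = 39.90 mg/L, and at the critical point k_r D_c = k_d L, so D_c = (0.218/1.56) × 39.90 = 5.576 mg/L.
x_c = v t_c = 0.933 m/s × 1.388 d × 86400 s/d = 111900 m ≈ 112 km.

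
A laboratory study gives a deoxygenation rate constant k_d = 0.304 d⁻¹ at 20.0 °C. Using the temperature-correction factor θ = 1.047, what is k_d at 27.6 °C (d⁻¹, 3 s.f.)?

k_d(T₂) = k_d(T₁) · θ^(T₂−T₁) = 0.304 × 1.047^(27.6−20.0)
= 0.304 × 1.047^7.60 = 0.304 × 1.418 = 0.4310 d⁻¹.

k_d ≈ 0.431 d⁻¹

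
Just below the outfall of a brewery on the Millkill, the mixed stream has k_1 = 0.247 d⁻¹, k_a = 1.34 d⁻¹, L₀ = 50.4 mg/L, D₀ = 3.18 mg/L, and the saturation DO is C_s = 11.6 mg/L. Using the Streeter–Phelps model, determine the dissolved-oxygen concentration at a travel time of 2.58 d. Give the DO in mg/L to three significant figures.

DO ≈ 5.84 mg/L

k_1 L₀/(k_a−k_1) = 0.247×50.4/(1.34−0.247) = 12.45/1.093 = 11.39 mg/L.
e^(−k_1 t) = e^(−0.247×2.580) = 0.5287; e^(−k_a t) = e^(−1.34×2.580) = 0.03152.
D = 11.39 × (0.5287 − 0.03152) + 3.18 × 0.03152 = 5.663 + 0.1002 = 5.763 mg/L.
DO = C_s − D = 11.6 − 5.763 = 5.837 mg/L.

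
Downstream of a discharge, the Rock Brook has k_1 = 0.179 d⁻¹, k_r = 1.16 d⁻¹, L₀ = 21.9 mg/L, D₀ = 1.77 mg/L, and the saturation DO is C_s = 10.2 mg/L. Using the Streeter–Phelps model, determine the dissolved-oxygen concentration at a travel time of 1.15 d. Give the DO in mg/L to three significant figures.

DO ≈ 7.53 mg/L

k_1 L₀/(k_r−k_1) = 0.179×21.9/(1.16−0.179) = 3.920/0.9810 = 3.996 mg/L.
e^(−k_1 t) = e^(−0.179×1.150) = 0.8140; e^(−k_r t) = e^(−1.16×1.150) = 0.2634.
D = 3.996 × (0.8140 − 0.2634) + 1.77 × 0.2634 = 2.200 + 0.4663 = 2.666 mg/L.
DO = C_s − D = 10.2 − 2.666 = 7.534 mg/L.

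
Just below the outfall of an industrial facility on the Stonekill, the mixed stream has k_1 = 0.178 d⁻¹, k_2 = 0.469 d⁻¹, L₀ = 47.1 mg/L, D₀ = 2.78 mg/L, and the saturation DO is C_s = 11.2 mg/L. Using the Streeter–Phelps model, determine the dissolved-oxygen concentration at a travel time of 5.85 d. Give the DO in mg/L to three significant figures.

k_1 L₀/(k_2−k_1) = 0.178×47.1/(0.469−0.178) = 8.384/0.2910 = 28.81 mg/L.
e^(−k_1 t) = e^(−0.178×5.850) = 0.3530; e^(−k_2 t) = e^(−0.469×5.850) = 0.06434.
D = 28.81 × (0.3530 − 0.06434) + 2.78 × 0.06434 = 8.316 + 0.1789 = 8.495 mg/L.
DO = C_s − D = 11.2 − 8.495 = 2.705 mg/L.

DO ≈ 2.70 mg/L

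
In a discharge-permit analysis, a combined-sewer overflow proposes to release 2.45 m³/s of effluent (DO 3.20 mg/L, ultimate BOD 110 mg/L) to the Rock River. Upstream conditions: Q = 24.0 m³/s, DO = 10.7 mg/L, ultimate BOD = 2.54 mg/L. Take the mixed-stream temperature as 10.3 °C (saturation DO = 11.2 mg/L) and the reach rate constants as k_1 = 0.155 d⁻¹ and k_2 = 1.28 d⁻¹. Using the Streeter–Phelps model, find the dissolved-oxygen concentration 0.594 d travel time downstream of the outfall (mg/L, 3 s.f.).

Mixed DO = (24.0×10.7 + 2.45×3.20)/(24.0+2.45) = 264.6/26.45 = 10.01 mg/L.
Mixed L₀ = (24.0×2.54 + 2.45×110)/(26.45) = 330.5/26.45 = 12.49 mg/L.
Initial deficit D₀ = C_s − DO₀ = 11.2 − 10.01 = 1.195 mg/L.
D(0.594) = [0.155×12.49/(1.28−0.155)](e^(−0.155×0.594) − e^(−1.28×0.594)) + 1.195 e^(−1.28×0.594)
= 1.721 × (0.9120 − 0.4675) + 1.195 × 0.4675 = 1.324 mg/L.
DO = 11.2 − 1.324 = 9.876 mg/L.

DO ≈ 9.88 mg/L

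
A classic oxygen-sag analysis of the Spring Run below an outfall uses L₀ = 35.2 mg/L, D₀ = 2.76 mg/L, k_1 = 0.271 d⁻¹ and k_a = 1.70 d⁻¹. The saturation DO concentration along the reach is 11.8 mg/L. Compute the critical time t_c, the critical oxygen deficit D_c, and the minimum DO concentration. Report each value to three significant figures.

t_c ≈ 0.912 d; D_c ≈ 4.38 mg/L; min DO ≈ 7.42 mg/L

At the critical point dD/dt = 0, so k_1 L₀ e^(−k_1 t) = k_a D. Substituting D(t) from the Streeter–Phelps equation and solving for t gives
t_c = ln[(k_a/k_1)(1 − D₀(k_a−k_1)/(k_1 L₀))] / (k_a−k_1).
Here k_a−k_1 = 1.429 d⁻¹ and 1 − D₀(k_a−k_1)/(k_1 L₀) = 1 − 2.76×1.429/(0.271×35.2) = 0.5865, so
t_c = ln(6.273 × 0.5865) / 1.429 = 1.303 / 1.429 = 0.9117 d.
L(t_c) = L₀ e^(−k_1 t_c) = 35.2 × 0.7811 = 27.49 mg/L, and at the critical point k_a D_c = k_1 L, so D_c = (0.271/1.70) × 27.49 = 4.383 mg/L.
Minimum DO = C_s − D_c = 11.8 − 4.383 = 7.417 mg/L.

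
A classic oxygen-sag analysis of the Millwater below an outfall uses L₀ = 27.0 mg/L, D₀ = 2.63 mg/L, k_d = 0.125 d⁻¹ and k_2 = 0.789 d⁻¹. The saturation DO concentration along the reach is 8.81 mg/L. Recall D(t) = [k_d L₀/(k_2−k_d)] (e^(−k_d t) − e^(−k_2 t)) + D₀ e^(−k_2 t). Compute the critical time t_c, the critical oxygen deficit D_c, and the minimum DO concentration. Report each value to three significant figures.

t_c ≈ 1.68 d; D_c ≈ 3.47 mg/L; min DO ≈ 5.34 mg/L

t_c = [1/(k_2−k_d)] ln[(k_2/k_d)(1 − D₀(k_2−k_d)/(k_d L₀))]
= [1/(0.789−0.125)] ln[(0.789/0.125)(1 − 2.63×0.6640/(0.125×27.0))]
= (1/0.6640) ln[6.312 × 0.4826] = 1.506 × ln(3.046) = 1.506 × 1.114 = 1.677 d.
D_c = (k_d/k_2) L₀ e^(−k_d t_c) = (0.125/0.789) × 27.0 × e^(−0.125×1.677) = 0.1584 × 27.0 × 0.8108 = 3.468 mg/L.
Minimum DO = C_s − D_c = 8.81 − 3.468 = 5.342 mg/L.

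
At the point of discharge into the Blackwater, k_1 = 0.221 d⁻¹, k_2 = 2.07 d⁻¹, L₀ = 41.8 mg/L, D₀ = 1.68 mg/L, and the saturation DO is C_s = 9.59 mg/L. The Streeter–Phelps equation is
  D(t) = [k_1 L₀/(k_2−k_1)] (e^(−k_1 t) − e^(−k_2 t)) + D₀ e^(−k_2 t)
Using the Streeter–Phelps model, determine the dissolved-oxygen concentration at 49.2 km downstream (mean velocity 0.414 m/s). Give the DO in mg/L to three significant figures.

Travel time t = x/v = 49.2 km / (0.414 m/s) = 49200 m / 0.414 m/s = 118800 s = 1.375 d.
k_1 L₀/(k_2−k_1) = 0.221×41.8/(2.07−0.221) = 9.238/1.849 = 4.996 mg/L.
e^(−k_1 t) = e^(−0.221×1.375) = 0.7379; e^(−k_2 t) = e^(−2.07×1.375) = 0.05801.
D = 4.996 × (0.7379 − 0.05801) + 1.68 × 0.05801 = 3.397 + 0.09745 = 3.494 mg/L.
DO = C_s − D = 9.59 − 3.494 = 6.096 mg/L.

DO ≈ 6.10 mg/L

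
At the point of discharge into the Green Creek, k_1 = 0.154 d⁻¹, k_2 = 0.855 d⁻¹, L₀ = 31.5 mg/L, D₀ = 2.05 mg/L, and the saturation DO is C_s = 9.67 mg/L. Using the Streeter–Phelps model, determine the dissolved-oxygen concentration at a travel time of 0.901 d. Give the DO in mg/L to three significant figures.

DO ≈ 5.90 mg/L

k_1 L₀/(k_2−k_1) = 0.154×31.5/(0.855−0.154) = 4.851/0.7010 = 6.920 mg/L.
e^(−k_1 t) = e^(−0.154×0.9010) = 0.8704; e^(−k_2 t) = e^(−0.855×0.9010) = 0.4628.
D = 6.920 × (0.8704 − 0.4628) + 2.05 × 0.4628 = 2.821 + 0.9488 = 3.769 mg/L.
DO = C_s − D = 9.67 − 3.769 = 5.901 mg/L.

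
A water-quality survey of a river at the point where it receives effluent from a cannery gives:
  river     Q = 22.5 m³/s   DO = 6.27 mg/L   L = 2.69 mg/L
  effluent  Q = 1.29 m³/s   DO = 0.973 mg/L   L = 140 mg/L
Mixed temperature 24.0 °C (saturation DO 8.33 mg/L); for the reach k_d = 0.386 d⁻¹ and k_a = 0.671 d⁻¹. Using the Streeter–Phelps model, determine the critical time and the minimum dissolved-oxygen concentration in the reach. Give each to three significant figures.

t_c ≈ 1.28 d; minimum DO ≈ 4.78 mg/L

Mixed DO = (22.5×6.27 + 1.29×0.973)/(22.5+1.29) = 142.3/23.79 = 5.983 mg/L.
Mixed L₀ = (22.5×2.69 + 1.29×140)/(23.79) = 241.1/23.79 = 10.14 mg/L.
Initial deficit D₀ = C_s − DO₀ = 8.33 − 5.983 = 2.347 mg/L.
t_c = (1/0.2850) ln[(0.671/0.386)(1 − 2.347×0.2850/(0.386×10.14))] = 3.509 × ln(1.441) = 1.282 d.
D_c = (0.386/0.671) × 10.14 × e^(−0.386×1.282) = 0.5753 × 10.14 × 0.6096 = 3.554 mg/L.
Minimum DO = 8.33 − 3.554 = 4.776 mg/L.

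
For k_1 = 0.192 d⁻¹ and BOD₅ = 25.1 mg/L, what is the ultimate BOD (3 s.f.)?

L₀ ≈ 40.7 mg/L

BOD₅ = L₀(1 − e^(−5k_1)) ⇒ L₀ = BOD₅ / (1 − e^(−5×0.192))
= 25.1 / (1 − 0.3829) = 25.1 / 0.6171 = 40.67 mg/L.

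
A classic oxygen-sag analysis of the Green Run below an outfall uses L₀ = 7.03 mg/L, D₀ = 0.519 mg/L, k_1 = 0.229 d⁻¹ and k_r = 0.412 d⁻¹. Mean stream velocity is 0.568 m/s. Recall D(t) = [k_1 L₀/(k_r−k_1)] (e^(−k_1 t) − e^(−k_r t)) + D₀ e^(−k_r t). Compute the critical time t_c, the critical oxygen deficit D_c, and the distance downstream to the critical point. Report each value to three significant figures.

t_c ≈ 2.88 d; D_c ≈ 2.02 mg/L; x_c ≈ 141 km

t_c = [1/(k_r−k_1)] ln[(k_r/k_1)(1 − D₀(k_r−k_1)/(k_1 L₀))]
= [1/(0.412−0.229)] ln[(0.412/0.229)(1 − 0.519×0.1830/(0.229×7.03))]
= (1/0.1830) ln[1.799 × 0.9410] = 5.464 × ln(1.693) = 5.464 × 0.5265 = 2.877 d.
D_c = (k_1/k_r) L₀ e^(−k_1 t_c) = (0.229/0.412) × 7.03 × e^(−0.229×2.877) = 0.5558 × 7.03 × 0.5175 = 2.022 mg/L.
x_c = v t_c = 0.568 m/s × 2.877 d × 86400 s/d = 141200 m ≈ 141 km.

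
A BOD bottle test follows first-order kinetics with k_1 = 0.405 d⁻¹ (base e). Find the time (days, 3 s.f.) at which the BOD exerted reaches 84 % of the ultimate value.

y/L₀ = 1 − e^(−k_1 t) = 0.84 ⇒ e^(−k_1 t) = 0.160
t = −ln(0.160) / 0.405 = 1.833 / 0.405 = 4.525 d.

t ≈ 4.52 d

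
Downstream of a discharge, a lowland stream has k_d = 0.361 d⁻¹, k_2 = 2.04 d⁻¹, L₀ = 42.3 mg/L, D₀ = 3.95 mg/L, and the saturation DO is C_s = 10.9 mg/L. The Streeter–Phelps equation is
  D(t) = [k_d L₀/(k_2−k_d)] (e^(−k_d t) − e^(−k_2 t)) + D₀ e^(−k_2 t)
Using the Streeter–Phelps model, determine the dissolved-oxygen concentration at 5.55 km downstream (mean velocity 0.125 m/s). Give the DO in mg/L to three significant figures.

Travel time t = x/v = 5.55 km / (0.125 m/s) = 5550 m / 0.125 m/s = 44400 s = 0.5139 d.
k_d L₀/(k_2−k_d) = 0.361×42.3/(2.04−0.361) = 15.27/1.679 = 9.095 mg/L.
e^(−k_d t) = e^(−0.361×0.5139) = 0.8307; e^(−k_2 t) = e^(−2.04×0.5139) = 0.3505.
D = 9.095 × (0.8307 − 0.3505) + 3.95 × 0.3505 = 4.367 + 1.385 = 5.752 mg/L.
DO = C_s − D = 10.9 − 5.752 = 5.148 mg/L.

DO ≈ 5.15 mg/L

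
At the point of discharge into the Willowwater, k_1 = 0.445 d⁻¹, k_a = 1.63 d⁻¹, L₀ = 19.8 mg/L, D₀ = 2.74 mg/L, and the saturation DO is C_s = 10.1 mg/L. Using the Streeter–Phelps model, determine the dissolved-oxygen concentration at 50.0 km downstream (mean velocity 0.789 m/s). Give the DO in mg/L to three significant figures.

Travel time t = x/v = 50.0 km / (0.789 m/s) = 50000 m / 0.789 m/s = 63370 s = 0.7335 d.
k_1 L₀/(k_a−k_1) = 0.445×19.8/(1.63−0.445) = 8.811/1.185 = 7.435 mg/L.
e^(−k_1 t) = e^(−0.445×0.7335) = 0.7215; e^(−k_a t) = e^(−1.63×0.7335) = 0.3025.
D = 7.435 × (0.7215 − 0.3025) + 2.74 × 0.3025 = 3.115 + 0.8290 = 3.944 mg/L.
DO = C_s − D = 10.1 − 3.944 = 6.156 mg/L.

DO ≈ 6.16 mg/L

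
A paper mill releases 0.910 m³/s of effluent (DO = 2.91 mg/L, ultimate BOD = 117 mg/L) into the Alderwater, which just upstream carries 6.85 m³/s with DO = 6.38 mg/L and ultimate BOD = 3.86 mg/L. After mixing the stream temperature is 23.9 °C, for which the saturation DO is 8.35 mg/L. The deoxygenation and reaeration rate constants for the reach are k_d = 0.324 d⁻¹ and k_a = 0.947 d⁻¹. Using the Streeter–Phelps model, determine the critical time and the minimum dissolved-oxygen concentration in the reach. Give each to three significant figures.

t_c ≈ 1.22 d; minimum DO ≈ 4.41 mg/L

Mixed DO = (6.85×6.38 + 0.910×2.91)/(6.85+0.910) = 46.35/7.760 = 5.973 mg/L.
Mixed L₀ = (6.85×3.86 + 0.910×117)/(7.760) = 132.9/7.760 = 17.13 mg/L.
Initial deficit D₀ = C_s − DO₀ = 8.35 − 5.973 = 2.377 mg/L.
t_c = (1/0.6230) ln[(0.947/0.324)(1 − 2.377×0.6230/(0.324×17.13))] = 1.605 × ln(2.143) = 1.223 d.
D_c = (0.324/0.947) × 17.13 × e^(−0.324×1.223) = 0.3421 × 17.13 × 0.6728 = 3.942 mg/L.
Minimum DO = 8.35 − 3.942 = 4.408 mg/L.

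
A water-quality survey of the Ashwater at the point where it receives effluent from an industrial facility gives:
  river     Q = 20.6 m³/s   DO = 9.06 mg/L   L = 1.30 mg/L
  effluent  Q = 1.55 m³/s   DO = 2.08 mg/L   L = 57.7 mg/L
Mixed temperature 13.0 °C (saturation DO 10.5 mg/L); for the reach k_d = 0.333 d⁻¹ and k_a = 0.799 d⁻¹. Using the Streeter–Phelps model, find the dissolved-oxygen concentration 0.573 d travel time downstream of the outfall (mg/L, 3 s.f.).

DO ≈ 8.55 mg/L

Mixed DO = (20.6×9.06 + 1.55×2.08)/(20.6+1.55) = 189.9/22.15 = 8.572 mg/L.
Mixed L₀ = (20.6×1.30 + 1.55×57.7)/(22.15) = 116.2/22.15 = 5.247 mg/L.
Initial deficit D₀ = C_s − DO₀ = 10.5 − 8.572 = 1.928 mg/L.
D(0.573) = [0.333×5.247/(0.799−0.333)](e^(−0.333×0.573) − e^(−0.799×0.573)) + 1.928 e^(−0.799×0.573)
= 3.749 × (0.8263 − 0.6327) + 1.928 × 0.6327 = 1.946 mg/L.
DO = 10.5 − 1.946 = 8.554 mg/L.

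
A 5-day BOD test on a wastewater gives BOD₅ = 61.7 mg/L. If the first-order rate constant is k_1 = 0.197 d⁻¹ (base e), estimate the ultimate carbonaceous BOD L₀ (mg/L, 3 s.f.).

L₀ ≈ 98.5 mg/L

BOD₅ = L₀(1 − e^(−5k_1)) ⇒ L₀ = BOD₅ / (1 − e^(−5×0.197))
= 61.7 / (1 − 0.3734) = 61.7 / 0.6266 = 98.47 mg/L.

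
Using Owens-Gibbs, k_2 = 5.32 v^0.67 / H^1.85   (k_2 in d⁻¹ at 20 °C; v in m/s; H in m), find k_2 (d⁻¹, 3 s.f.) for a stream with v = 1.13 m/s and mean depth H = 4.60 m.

k_2 ≈ 0.343 d⁻¹

k_2 = 5.32 × 1.13^0.67 / 4.60^1.85 = 5.32 × 1.085 / 16.83 = 0.3431 d⁻¹.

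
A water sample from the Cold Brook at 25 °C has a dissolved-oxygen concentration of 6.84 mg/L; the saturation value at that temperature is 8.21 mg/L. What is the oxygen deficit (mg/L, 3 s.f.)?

D = C_s − C = 8.21 − 6.84 = 1.37 mg/L.

D ≈ 1.37 mg/L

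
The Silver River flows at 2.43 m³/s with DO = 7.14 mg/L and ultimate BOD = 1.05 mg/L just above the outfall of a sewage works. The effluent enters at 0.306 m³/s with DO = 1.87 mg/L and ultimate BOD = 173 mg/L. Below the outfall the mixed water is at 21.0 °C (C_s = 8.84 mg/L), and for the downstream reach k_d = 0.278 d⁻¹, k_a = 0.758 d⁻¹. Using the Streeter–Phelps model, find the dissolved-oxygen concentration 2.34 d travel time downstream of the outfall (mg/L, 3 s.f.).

Mixed DO = (2.43×7.14 + 0.306×1.87)/(2.43+0.306) = 17.92/2.736 = 6.551 mg/L.
Mixed L₀ = (2.43×1.05 + 0.306×173)/(2.736) = 55.49/2.736 = 20.28 mg/L.
Initial deficit D₀ = C_s − DO₀ = 8.84 − 6.551 = 2.289 mg/L.
D(2.34) = [0.278×20.28/(0.758−0.278)](e^(−0.278×2.34) − e^(−0.758×2.34)) + 2.289 e^(−0.758×2.34)
= 11.75 × (0.5218 − 0.1697) + 2.289 × 0.1697 = 4.524 mg/L.
DO = 8.84 − 4.524 = 4.316 mg/L.

DO ≈ 4.32 mg/L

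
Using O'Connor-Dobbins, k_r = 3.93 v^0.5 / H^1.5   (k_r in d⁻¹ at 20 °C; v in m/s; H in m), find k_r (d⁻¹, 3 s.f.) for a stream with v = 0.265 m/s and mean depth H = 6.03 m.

k_r ≈ 0.137 d⁻¹

k_r = 3.93 × 0.265^0.5 / 6.03^1.5 = 3.93 × 0.5148 / 14.81 = 0.1366 d⁻¹.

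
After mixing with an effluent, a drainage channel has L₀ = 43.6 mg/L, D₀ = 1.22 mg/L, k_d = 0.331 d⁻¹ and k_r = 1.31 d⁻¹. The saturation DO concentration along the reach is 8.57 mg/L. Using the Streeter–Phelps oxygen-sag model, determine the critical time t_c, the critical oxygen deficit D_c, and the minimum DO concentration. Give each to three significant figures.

t_c ≈ 1.32 d; D_c ≈ 7.12 mg/L; min DO ≈ 1.45 mg/L

t_c = [1/(k_r−k_d)] ln[(k_r/k_d)(1 − D₀(k_r−k_d)/(k_d L₀))]
= [1/(1.31−0.331)] ln[(1.31/0.331)(1 − 1.22×0.9790/(0.331×43.6))]
= (1/0.9790) ln[3.958 × 0.9172] = 1.021 × ln(3.630) = 1.021 × 1.289 = 1.317 d.
D_c = (k_d/k_r) L₀ e^(−k_d t_c) = (0.331/1.31) × 43.6 × e^(−0.331×1.317) = 0.2527 × 43.6 × 0.6467 = 7.124 mg/L.
Minimum DO = C_s − D_c = 8.57 − 7.124 = 1.446 mg/L.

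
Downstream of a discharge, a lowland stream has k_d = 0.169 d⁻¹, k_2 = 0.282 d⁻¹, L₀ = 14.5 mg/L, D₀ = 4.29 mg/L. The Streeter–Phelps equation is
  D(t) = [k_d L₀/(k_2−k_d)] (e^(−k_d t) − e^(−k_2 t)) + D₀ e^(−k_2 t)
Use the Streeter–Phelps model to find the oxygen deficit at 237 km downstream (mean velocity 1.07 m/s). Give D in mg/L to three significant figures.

D ≈ 5.62 mg/L

Travel time t = x/v = 237 km / (1.07 m/s) = 237000 m / 1.07 m/s = 221500 s = 2.564 d.
k_d L₀/(k_2−k_d) = 0.169×14.5/(0.282−0.169) = 2.451/0.1130 = 21.69 mg/L.
e^(−k_d t) = e^(−0.169×2.564) = 0.6484; e^(−k_2 t) = e^(−0.282×2.564) = 0.4853.
D = 21.69 × (0.6484 − 0.4853) + 4.29 × 0.4853 = 3.536 + 2.082 = 5.618 mg/L.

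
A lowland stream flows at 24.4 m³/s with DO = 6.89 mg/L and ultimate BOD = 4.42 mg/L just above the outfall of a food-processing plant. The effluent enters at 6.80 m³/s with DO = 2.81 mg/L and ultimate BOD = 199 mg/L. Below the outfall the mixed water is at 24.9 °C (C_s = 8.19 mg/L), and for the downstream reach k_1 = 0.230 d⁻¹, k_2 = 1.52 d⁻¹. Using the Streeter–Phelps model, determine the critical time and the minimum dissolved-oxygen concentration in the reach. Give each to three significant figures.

t_c ≈ 1.23 d; minimum DO ≈ 2.85 mg/L

Mixed DO = (24.4×6.89 + 6.80×2.81)/(24.4+6.80) = 187.2/31.20 = 6.001 mg/L.
Mixed L₀ = (24.4×4.42 + 6.80×199)/(31.20) = 1461/31.20 = 46.83 mg/L.
Initial deficit D₀ = C_s − DO₀ = 8.19 − 6.001 = 2.189 mg/L.
t_c = (1/1.290) ln[(1.52/0.230)(1 − 2.189×1.290/(0.230×46.83))] = 0.7752 × ln(4.876) = 1.228 d.
D_c = (0.230/1.52) × 46.83 × e^(−0.230×1.228) = 0.1513 × 46.83 × 0.7539 = 5.342 mg/L.
Minimum DO = 8.19 − 5.342 = 2.848 mg/L.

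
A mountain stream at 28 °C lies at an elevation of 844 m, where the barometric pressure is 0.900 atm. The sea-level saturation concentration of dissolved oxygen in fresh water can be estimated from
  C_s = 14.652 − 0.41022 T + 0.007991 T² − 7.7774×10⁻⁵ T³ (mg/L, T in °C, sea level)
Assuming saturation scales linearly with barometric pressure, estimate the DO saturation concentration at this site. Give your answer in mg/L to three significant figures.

C_s ≈ 6.95 mg/L

At sea level: C_s = 14.652 − 0.41022×28 + 0.007991×28² − 7.7774×10⁻⁵×28³ = 7.723 mg/L.
Pressure correction: C_s' = 7.723 × 0.900 = 6.951 mg/L.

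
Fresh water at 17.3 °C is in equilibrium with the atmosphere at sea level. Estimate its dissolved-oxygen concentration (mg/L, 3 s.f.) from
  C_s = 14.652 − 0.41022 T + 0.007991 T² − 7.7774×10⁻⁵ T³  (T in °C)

C_s = 14.652 − 0.41022×17.3 + 0.007991×17.3² − 7.7774×10⁻⁵×17.3³ = 9.544 mg/L.

C_s ≈ 9.54 mg/L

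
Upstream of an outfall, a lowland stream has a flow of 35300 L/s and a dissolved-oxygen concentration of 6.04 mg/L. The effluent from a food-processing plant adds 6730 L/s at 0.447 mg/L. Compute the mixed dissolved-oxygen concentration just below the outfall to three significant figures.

Flow-weighted mixing: C = (Q_r C_r + Q_w C_w)/(Q_r + Q_w)
= (35300×6.04 + 6730×0.447)/(35300 + 6730) = 216200/42030 = 5.144 mg/L.

5.14 mg/L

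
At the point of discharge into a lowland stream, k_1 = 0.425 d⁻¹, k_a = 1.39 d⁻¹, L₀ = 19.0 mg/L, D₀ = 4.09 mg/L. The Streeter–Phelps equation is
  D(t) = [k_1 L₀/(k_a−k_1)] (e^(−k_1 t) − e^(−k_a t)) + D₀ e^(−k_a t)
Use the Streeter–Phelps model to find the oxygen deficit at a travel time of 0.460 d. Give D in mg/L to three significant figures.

D ≈ 4.62 mg/L

k_1 L₀/(k_a−k_1) = 0.425×19.0/(1.39−0.425) = 8.075/0.9650 = 8.368 mg/L.
e^(−k_1 t) = e^(−0.425×0.4600) = 0.8224; e^(−k_a t) = e^(−1.39×0.4600) = 0.5276.
D = 8.368 × (0.8224 − 0.5276) + 4.09 × 0.5276 = 2.467 + 2.158 = 4.625 mg/L.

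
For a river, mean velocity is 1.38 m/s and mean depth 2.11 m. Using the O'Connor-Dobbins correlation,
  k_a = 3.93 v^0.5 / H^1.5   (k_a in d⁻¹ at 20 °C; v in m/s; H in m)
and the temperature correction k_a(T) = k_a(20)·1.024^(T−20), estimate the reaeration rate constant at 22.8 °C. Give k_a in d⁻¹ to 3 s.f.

k_a ≈ 1.61 d⁻¹

k_a(20) = 3.93 × 1.38^0.5 / 2.11^1.5 = 3.93 × 1.175 / 3.065 = 1.506 d⁻¹.
k_a(22.8) = 1.506 × 1.024^(22.8−20) = 1.506 × 1.069 = 1.610 d⁻¹.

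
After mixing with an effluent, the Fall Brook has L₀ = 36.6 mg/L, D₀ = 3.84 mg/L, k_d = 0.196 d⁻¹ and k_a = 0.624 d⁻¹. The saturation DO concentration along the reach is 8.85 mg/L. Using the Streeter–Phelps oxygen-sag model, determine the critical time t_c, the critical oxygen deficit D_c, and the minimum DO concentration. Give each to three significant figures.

t_c ≈ 2.10 d; D_c ≈ 7.62 mg/L; min DO ≈ 1.23 mg/L

t_c = [1/(k_a−k_d)] ln[(k_a/k_d)(1 − D₀(k_a−k_d)/(k_d L₀))]
= [1/(0.624−0.196)] ln[(0.624/0.196)(1 − 3.84×0.4280/(0.196×36.6))]
= (1/0.4280) ln[3.184 × 0.7709] = 2.336 × ln(2.454) = 2.336 × 0.8978 = 2.098 d.
L(t_c) = L₀ e^(−k_d t_c) = 36.6 × 0.6629 = 24.26 mg/L, and at the critical point k_a D_c = k_d L, so D_c = (0.196/0.624) × 24.26 = 7.621 mg/L.
Minimum DO = C_s − D_c = 8.85 − 7.621 = 1.229 mg/L.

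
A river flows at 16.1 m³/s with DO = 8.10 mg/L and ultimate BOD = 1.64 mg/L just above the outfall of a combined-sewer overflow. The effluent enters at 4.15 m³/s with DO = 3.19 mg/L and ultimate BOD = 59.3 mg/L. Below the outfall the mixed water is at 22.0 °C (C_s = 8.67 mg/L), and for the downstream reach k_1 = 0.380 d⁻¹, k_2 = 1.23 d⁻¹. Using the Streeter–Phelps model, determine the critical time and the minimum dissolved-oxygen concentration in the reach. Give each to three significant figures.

Mixed DO = (16.1×8.10 + 4.15×3.19)/(16.1+4.15) = 143.6/20.25 = 7.094 mg/L.
Mixed L₀ = (16.1×1.64 + 4.15×59.3)/(20.25) = 272.5/20.25 = 13.46 mg/L.
Initial deficit D₀ = C_s − DO₀ = 8.67 − 7.094 = 1.576 mg/L.
t_c = (1/0.8500) ln[(1.23/0.380)(1 − 1.576×0.8500/(0.380×13.46))] = 1.176 × ln(2.389) = 1.024 d.
D_c = (0.380/1.23) × 13.46 × e^(−0.380×1.024) = 0.3089 × 13.46 × 0.6775 = 2.817 mg/L.
Minimum DO = 8.67 − 2.817 = 5.853 mg/L.

t_c ≈ 1.02 d; minimum DO ≈ 5.85 mg/L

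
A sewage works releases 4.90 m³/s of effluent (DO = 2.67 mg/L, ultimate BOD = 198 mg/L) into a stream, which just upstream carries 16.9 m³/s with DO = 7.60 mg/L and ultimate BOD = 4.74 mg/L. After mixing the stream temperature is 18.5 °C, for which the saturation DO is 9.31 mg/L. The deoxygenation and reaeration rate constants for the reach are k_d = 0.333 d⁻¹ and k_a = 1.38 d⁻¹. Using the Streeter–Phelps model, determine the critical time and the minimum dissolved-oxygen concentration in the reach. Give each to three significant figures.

Mixed DO = (16.9×7.60 + 4.90×2.67)/(16.9+4.90) = 141.5/21.80 = 6.492 mg/L.
Mixed L₀ = (16.9×4.74 + 4.90×198)/(21.80) = 1050/21.80 = 48.18 mg/L.
Initial deficit D₀ = C_s − DO₀ = 9.31 − 6.492 = 2.818 mg/L.
t_c = (1/1.047) ln[(1.38/0.333)(1 − 2.818×1.047/(0.333×48.18))] = 0.9551 × ln(3.382) = 1.164 d.
D_c = (0.333/1.38) × 48.18 × e^(−0.333×1.164) = 0.2413 × 48.18 × 0.6787 = 7.891 mg/L.
Minimum DO = 9.31 − 7.891 = 1.419 mg/L.

t_c ≈ 1.16 d; minimum DO ≈ 1.42 mg/L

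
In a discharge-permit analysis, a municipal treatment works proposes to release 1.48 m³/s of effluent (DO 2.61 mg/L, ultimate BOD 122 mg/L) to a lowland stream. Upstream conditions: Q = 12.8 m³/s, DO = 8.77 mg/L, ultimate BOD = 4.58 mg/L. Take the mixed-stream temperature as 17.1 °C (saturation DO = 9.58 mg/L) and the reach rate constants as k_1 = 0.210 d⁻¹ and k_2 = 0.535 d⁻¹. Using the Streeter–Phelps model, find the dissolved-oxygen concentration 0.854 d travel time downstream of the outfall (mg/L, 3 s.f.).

Mixed DO = (12.8×8.77 + 1.48×2.61)/(12.8+1.48) = 116.1/14.28 = 8.132 mg/L.
Mixed L₀ = (12.8×4.58 + 1.48×122)/(14.28) = 239.2/14.28 = 16.75 mg/L.
Initial deficit D₀ = C_s − DO₀ = 9.58 − 8.132 = 1.448 mg/L.
D(0.854) = [0.210×16.75/(0.535−0.210)](e^(−0.210×0.854) − e^(−0.535×0.854)) + 1.448 e^(−0.535×0.854)
= 10.82 × (0.8358 − 0.6332) + 1.448 × 0.6332 = 3.110 mg/L.
DO = 9.58 − 3.110 = 6.470 mg/L.

DO ≈ 6.47 mg/L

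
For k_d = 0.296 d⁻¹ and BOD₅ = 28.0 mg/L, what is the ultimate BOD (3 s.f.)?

L₀ ≈ 36.3 mg/L

BOD₅ = L₀(1 − e^(−5k_d)) ⇒ L₀ = BOD₅ / (1 − e^(−5×0.296))
= 28.0 / (1 − 0.2276) = 28.0 / 0.7724 = 36.25 mg/L.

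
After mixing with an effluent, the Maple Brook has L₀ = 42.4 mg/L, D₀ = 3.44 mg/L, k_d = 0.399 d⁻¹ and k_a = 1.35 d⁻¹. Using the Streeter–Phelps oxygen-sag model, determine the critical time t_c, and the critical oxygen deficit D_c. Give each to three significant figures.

With k_a/k_d = 3.383 and 1 − D₀(k_a−k_d)/(k_d L₀) = 0.8066,
t_c = ln(3.383 × 0.8066) / (1.35 − 0.399) = ln(2.729) / 0.9510 = 1.004/0.9510 = 1.056 d.
D_c = (k_d/k_a) L₀ e^(−k_d t_c) = (0.399/1.35) × 42.4 × e^(−0.399×1.056) = 0.2956 × 42.4 × 0.6562 = 8.224 mg/L.

t_c ≈ 1.06 d; D_c ≈ 8.22 mg/L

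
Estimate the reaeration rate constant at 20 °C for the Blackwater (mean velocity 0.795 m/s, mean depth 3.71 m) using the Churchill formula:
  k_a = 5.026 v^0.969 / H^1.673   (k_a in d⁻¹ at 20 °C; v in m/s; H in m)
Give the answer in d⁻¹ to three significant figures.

k_a = 5.026 × 0.795^0.969 / 3.71^1.673 = 5.026 × 0.8007 / 8.965 = 0.4489 d⁻¹.

k_a ≈ 0.449 d⁻¹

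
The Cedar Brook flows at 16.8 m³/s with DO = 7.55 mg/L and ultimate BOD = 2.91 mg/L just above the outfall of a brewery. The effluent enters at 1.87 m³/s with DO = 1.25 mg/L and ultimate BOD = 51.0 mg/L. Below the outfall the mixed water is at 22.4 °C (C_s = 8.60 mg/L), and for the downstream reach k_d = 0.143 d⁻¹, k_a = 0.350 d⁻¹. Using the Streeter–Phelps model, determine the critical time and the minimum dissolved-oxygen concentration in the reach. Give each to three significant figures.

t_c ≈ 2.50 d; minimum DO ≈ 6.39 mg/L

Mixed DO = (16.8×7.55 + 1.87×1.25)/(16.8+1.87) = 129.2/18.67 = 6.919 mg/L.
Mixed L₀ = (16.8×2.91 + 1.87×51.0)/(18.67) = 144.3/18.67 = 7.727 mg/L.
Initial deficit D₀ = C_s − DO₀ = 8.60 − 6.919 = 1.681 mg/L.
t_c = (1/0.2070) ln[(0.350/0.143)(1 − 1.681×0.2070/(0.143×7.727))] = 4.831 × ln(1.677) = 2.497 d.
D_c = (0.143/0.350) × 7.727 × e^(−0.143×2.497) = 0.4086 × 7.727 × 0.6997 = 2.209 mg/L.
Minimum DO = 8.60 − 2.209 = 6.391 mg/L.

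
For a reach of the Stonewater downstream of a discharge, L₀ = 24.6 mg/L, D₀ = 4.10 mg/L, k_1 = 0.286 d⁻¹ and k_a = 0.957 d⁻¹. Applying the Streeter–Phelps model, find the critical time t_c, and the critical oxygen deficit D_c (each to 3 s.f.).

t_c ≈ 1.06 d; D_c ≈ 5.43 mg/L

t_c = [1/(k_a−k_1)] ln[(k_a/k_1)(1 − D₀(k_a−k_1)/(k_1 L₀))]
= [1/(0.957−0.286)] ln[(0.957/0.286)(1 − 4.10×0.6710/(0.286×24.6))]
= (1/0.6710) ln[3.346 × 0.6090] = 1.490 × ln(2.038) = 1.490 × 0.7118 = 1.061 d.
D_c = (k_1/k_a) L₀ e^(−k_1 t_c) = (0.286/0.957) × 24.6 × e^(−0.286×1.061) = 0.2989 × 24.6 × 0.7383 = 5.428 mg/L.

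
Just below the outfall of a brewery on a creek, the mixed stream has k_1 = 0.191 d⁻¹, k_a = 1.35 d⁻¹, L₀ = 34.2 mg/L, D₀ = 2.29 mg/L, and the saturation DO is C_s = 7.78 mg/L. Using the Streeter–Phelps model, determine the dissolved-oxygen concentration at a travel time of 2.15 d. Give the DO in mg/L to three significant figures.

DO ≈ 4.23 mg/L

k_1 L₀/(k_a−k_1) = 0.191×34.2/(1.35−0.191) = 6.532/1.159 = 5.636 mg/L.
e^(−k_1 t) = e^(−0.191×2.150) = 0.6632; e^(−k_a t) = e^(−1.35×2.150) = 0.05489.
D = 5.636 × (0.6632 − 0.05489) + 2.29 × 0.05489 = 3.429 + 0.1257 = 3.554 mg/L.
DO = C_s − D = 7.78 − 3.554 = 4.226 mg/L.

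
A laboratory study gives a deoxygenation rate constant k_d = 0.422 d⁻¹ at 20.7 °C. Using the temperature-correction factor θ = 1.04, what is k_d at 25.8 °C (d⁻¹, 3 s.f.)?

k_d ≈ 0.515 d⁻¹

k_d(T₂) = k_d(T₁) · θ^(T₂−T₁) = 0.422 × 1.04^(25.8−20.7)
= 0.422 × 1.04^5.10 = 0.422 × 1.221 = 0.5154 d⁻¹.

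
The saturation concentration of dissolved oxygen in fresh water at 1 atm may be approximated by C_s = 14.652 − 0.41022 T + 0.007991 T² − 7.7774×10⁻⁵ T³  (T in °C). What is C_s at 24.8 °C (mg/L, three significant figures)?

C_s = 14.652 − 0.41022×24.8 + 0.007991×24.8² − 7.7774×10⁻⁵×24.8³ = 8.207 mg/L.

C_s ≈ 8.21 mg/L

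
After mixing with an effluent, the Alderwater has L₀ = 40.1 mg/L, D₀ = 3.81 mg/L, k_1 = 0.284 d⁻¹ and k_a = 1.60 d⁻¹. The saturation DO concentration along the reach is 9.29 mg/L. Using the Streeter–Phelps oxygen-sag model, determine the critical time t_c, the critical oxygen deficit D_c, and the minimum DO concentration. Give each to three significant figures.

With k_a/k_1 = 5.634 and 1 − D₀(k_a−k_1)/(k_1 L₀) = 0.5597,
t_c = ln(5.634 × 0.5597) / (1.60 − 0.284) = ln(3.153) / 1.316 = 1.148/1.316 = 0.8727 d.
L(t_c) = L₀ e^(−k_1 t_c) = 40.1 × 0.7805 = 31.30 mg/L, and at the critical point k_a D_c = k_1 L, so D_c = (0.284/1.60) × 31.30 = 5.555 mg/L.
Minimum DO = C_s − D_c = 9.29 − 5.555 = 3.735 mg/L.

t_c ≈ 0.873 d; D_c ≈ 5.56 mg/L; min DO ≈ 3.73 mg/L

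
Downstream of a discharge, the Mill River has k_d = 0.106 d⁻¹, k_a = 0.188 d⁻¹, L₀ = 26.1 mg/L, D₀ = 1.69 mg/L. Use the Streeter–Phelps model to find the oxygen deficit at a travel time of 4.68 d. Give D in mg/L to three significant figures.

k_d L₀/(k_a−k_d) = 0.106×26.1/(0.188−0.106) = 2.767/0.08200 = 33.74 mg/L.
e^(−k_d t) = e^(−0.106×4.680) = 0.6089; e^(−k_a t) = e^(−0.188×4.680) = 0.4148.
D = 33.74 × (0.6089 − 0.4148) + 1.69 × 0.4148 = 6.548 + 0.7011 = 7.249 mg/L.

D ≈ 7.25 mg/L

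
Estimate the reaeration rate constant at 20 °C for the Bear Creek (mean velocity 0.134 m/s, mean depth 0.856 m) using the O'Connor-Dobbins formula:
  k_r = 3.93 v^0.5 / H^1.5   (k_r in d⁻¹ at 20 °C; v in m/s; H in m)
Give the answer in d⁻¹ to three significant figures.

k_r = 3.93 × 0.134^0.5 / 0.856^1.5 = 3.93 × 0.3661 / 0.7920 = 1.816 d⁻¹.

k_r ≈ 1.82 d⁻¹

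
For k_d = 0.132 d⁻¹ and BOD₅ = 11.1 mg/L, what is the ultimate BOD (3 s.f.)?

BOD₅ = L₀(1 − e^(−5k_d)) ⇒ L₀ = BOD₅ / (1 − e^(−5×0.132))
= 11.1 / (1 − 0.5169) = 11.1 / 0.4831 = 22.97 mg/L.

L₀ ≈ 23.0 mg/L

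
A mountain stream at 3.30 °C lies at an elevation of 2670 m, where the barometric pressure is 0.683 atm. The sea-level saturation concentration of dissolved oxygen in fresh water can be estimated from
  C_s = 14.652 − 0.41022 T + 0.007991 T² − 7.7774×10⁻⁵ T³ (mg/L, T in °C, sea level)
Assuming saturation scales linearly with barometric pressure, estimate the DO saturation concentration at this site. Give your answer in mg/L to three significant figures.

At sea level: C_s = 14.652 − 0.41022×3.30 + 0.007991×3.30² − 7.7774×10⁻⁵×3.30³ = 13.38 mg/L.
Pressure correction: C_s' = 13.38 × 0.683 = 9.140 mg/L.

C_s ≈ 9.14 mg/L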